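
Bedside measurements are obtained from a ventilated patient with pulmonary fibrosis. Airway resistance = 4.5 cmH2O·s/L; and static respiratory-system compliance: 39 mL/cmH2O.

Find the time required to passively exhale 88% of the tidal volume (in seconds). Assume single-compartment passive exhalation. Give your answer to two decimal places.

0.37

τ = R × C = 4.5 × 39 mL/cmH2O = 4.5 × 0.039 L/cmH2O = 0.1755 s.
Exhaled fraction f = 1 − e^(−t/τ) → t = −τ·ln(1 − f) = −0.1755·ln(0.12) = 0.3721 s.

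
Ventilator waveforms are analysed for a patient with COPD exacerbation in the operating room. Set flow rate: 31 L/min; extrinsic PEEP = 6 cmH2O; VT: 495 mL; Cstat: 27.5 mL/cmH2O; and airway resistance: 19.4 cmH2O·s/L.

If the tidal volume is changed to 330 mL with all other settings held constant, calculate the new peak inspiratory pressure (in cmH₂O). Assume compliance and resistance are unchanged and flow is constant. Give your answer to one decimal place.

Flow: 31 L/min ÷ 60 = 0.5167 L/s.
PIP = Vt/C + R·V̇ + PEEP (constant-flow equation of motion).
Only the elastic term changes: ΔPIP = ΔVt / C = (330 − 495) / 27.5 = -6.0 cmH2O.
Original PIP = 495/27.5 + 19.4×0.5167 + 6 = 34.024 cmH2O; new PIP = 34.024 + (-6.0) = 28.024 cmH2O.

28.0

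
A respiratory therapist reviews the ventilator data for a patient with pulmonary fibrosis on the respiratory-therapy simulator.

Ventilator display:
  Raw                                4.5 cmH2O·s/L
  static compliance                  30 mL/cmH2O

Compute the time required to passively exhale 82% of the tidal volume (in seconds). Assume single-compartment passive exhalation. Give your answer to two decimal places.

0.23

τ = R × C = 4.5 × 30 mL/cmH2O = 4.5 × 0.030 L/cmH2O = 0.135 s.
Exhaled fraction f = 1 − e^(−t/τ) → t = −τ·ln(1 − f) = −0.135·ln(0.18) = 0.2315 s.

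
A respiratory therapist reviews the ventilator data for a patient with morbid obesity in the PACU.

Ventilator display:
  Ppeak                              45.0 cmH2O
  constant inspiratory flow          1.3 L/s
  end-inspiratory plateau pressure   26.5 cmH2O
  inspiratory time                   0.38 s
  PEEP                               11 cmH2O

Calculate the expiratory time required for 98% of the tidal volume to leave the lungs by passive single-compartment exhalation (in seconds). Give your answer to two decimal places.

Vt = flow × Ti = 1.3 L/s × 0.38 s × 1000 mL/L = 494.0 mL.
R = (PIP − Pplat)/V̇ = (45.0 − 26.5) / 1.3 = 18.5/1.3 = 14.231 cmH2O·s/L.
C = Vt/(Pplat − PEEP) = 494.0 / (26.5 − 11) = 494.0/15.5 = 31.871 mL/cmH2O.
τ = R × C = 14.231 × 0.03187 L/cmH2O = 0.4535 s.
t = −τ·ln(1 − 0.98) = −0.4535·ln(0.02) = 1.774 s.

1.77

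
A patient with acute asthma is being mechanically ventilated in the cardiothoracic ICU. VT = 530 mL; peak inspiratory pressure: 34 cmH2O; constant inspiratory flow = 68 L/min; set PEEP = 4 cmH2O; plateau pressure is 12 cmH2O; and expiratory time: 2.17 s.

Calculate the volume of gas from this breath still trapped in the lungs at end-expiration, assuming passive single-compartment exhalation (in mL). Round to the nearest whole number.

98

Flow: 68 L/min ÷ 60 = 1.1333 L/s.
R = (PIP − Pplat)/V̇ = (34 − 12) / 1.1333 = 22.0/1.1333 = 19.412 cmH2O·s/L.
C = Vt/(Pplat − PEEP) = 530.0 / (12 − 4) = 530.0/8.0 = 66.25 mL/cmH2O.
τ = R × C = 19.412 × 0.06625 L/cmH2O = 1.286 s.
Fraction remaining = e^(−Te/τ) = e^(−2.17/1.286) = 0.185.
Trapped volume = 530.0 × 0.185 = 98.05 mL.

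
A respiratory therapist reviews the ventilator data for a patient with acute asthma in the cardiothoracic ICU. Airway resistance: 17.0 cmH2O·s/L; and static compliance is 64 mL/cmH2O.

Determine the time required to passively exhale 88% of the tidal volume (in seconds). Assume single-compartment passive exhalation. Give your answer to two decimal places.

τ = R × C = 17.0 × 64 mL/cmH2O = 17.0 × 0.064 L/cmH2O = 1.088 s.
Exhaled fraction f = 1 − e^(−t/τ) → t = −τ·ln(1 − f) = −1.088·ln(0.12) = 2.307 s.

2.31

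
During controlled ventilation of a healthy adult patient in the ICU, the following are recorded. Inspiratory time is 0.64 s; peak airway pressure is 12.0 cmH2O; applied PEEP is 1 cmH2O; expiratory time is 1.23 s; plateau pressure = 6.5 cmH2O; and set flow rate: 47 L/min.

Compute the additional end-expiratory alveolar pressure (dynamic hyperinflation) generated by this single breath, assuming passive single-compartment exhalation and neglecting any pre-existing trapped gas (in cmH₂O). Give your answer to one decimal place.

0.8

Flow: 47 L/min ÷ 60 = 0.7833 L/s.
Vt = flow × Ti = 0.7833 L/s × 0.64 s × 1000 mL/L = 501.31 mL.
R = (PIP − Pplat)/V̇ = (12.0 − 6.5) / 0.7833 = 5.5/0.7833 = 7.022 cmH2O·s/L.
C = Vt/(Pplat − PEEP) = 501.31 / (6.5 − 1) = 501.31/5.5 = 91.147 mL/cmH2O.
τ = R × C = 7.022 × 0.09115 L/cmH2O = 0.6401 s.
Fraction remaining = e^(−Te/τ) = e^(−1.23/0.6401) = 0.1464; trapped volume = 501.31 × 0.1464 = 73.392 mL.
Additional alveolar pressure from trapping ≈ V_trapped / C = 73.392 / 91.147 = 0.8052 cmH2O.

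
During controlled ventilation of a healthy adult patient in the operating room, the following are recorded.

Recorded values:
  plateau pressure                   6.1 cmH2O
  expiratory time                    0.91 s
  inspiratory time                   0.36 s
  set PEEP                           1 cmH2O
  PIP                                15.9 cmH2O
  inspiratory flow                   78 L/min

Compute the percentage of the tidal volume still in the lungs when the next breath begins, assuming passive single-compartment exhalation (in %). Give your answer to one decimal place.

Flow: 78 L/min ÷ 60 = 1.3 L/s.
Vt = flow × Ti = 1.3 L/s × 0.36 s × 1000 mL/L = 468.0 mL.
R = (PIP − Pplat)/V̇ = (15.9 − 6.1) / 1.3 = 9.8/1.3 = 7.538 cmH2O·s/L.
C = Vt/(Pplat − PEEP) = 468.0 / (6.1 − 1) = 468.0/5.1 = 91.765 mL/cmH2O.
τ = R × C = 7.538 × 0.09177 L/cmH2O = 0.6918 s.
Fraction remaining at end-expiration = e^(−Te/τ) = e^(−0.91/0.6918) = 0.2684 → 26.84%.

26.8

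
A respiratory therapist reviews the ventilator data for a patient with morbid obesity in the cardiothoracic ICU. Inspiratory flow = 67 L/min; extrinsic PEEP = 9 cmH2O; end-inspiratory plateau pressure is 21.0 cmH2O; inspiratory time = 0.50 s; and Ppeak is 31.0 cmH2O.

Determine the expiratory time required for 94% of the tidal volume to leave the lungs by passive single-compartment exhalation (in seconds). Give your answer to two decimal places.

Flow: 67 L/min ÷ 60 = 1.1167 L/s.
Vt = flow × Ti = 1.1167 L/s × 0.50 s × 1000 mL/L = 558.35 mL.
R = (PIP − Pplat)/V̇ = (31.0 − 21.0) / 1.1167 = 10.0/1.1167 = 8.955 cmH2O·s/L.
C = Vt/(Pplat − PEEP) = 558.35 / (21.0 − 9) = 558.35/12.0 = 46.529 mL/cmH2O.
τ = R × C = 8.955 × 0.04653 L/cmH2O = 0.4167 s.
t = −τ·ln(1 − 0.94) = −0.4167·ln(0.06) = 1.172 s.

1.17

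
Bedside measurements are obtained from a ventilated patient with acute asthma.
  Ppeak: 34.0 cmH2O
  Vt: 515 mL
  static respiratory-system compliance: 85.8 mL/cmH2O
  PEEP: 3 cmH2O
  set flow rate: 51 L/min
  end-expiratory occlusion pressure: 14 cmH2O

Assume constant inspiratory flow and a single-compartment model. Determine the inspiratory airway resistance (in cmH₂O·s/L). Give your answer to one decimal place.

16.5

Flow: 51 L/min ÷ 60 = 0.85 L/s.
Total PEEP = 14 cmH2O (set 3 + intrinsic 11); this is the baseline alveolar pressure.
Equation of motion (constant flow): PIP = Vt/C + R·V̇ + PEEP.
R·V̇ = PIP − Vt/C − PEEP = 34.0 − 515/85.8 − 14 = 34.0 − 6.002 − 14 = 13.998 cmH2O.
R = 13.998 / 0.85 = 16.468 cmH2O·s/L.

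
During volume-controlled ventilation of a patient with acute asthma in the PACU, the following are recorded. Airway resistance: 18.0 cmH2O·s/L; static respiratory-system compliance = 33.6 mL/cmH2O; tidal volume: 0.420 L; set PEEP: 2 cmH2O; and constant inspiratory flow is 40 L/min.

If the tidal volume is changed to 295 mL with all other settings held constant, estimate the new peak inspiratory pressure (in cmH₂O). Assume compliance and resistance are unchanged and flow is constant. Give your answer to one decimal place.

Flow: 40 L/min ÷ 60 = 0.6667 L/s.
PIP = Vt/C + R·V̇ + PEEP (constant-flow equation of motion).
Only the elastic term changes: ΔPIP = ΔVt / C = (295 − 420) / 33.6 = -3.72 cmH2O.
Original PIP = 420/33.6 + 18.0×0.6667 + 2 = 26.501 cmH2O; new PIP = 26.501 + (-3.72) = 22.781 cmH2O.

22.8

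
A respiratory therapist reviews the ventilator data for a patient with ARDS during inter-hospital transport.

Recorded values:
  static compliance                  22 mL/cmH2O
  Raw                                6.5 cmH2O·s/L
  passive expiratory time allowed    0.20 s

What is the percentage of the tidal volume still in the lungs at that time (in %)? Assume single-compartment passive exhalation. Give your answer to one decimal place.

24.7

τ = R × C = 6.5 × 22 mL/cmH2O = 6.5 × 0.022 L/cmH2O = 0.143 s.
Passive exhalation: V(t)/V₀ = e^(−t/τ) = e^(−0.20/0.143) = 0.2469.
Fraction remaining = 0.2469 → 24.69%.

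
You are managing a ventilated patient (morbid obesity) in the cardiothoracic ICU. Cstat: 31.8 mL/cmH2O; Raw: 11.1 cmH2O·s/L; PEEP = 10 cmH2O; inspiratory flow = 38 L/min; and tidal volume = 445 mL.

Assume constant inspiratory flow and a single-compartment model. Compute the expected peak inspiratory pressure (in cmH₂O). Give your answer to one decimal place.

Flow: 38 L/min ÷ 60 = 0.6333 L/s.
Equation of motion (constant flow): PIP = Vt/C + R·V̇ + PEEP.
PIP = 445/31.8 + 11.1×0.6333 + 10 = 13.994 + 7.03 + 10 = 31.024 cmH2O.

31.0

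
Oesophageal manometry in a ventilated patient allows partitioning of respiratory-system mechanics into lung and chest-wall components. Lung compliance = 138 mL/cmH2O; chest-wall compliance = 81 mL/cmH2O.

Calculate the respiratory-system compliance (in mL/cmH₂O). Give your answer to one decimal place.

51.0

Lung and chest wall are elastances in series: 1/Crs = 1/CL + 1/Ccw.
1/Crs = 1/138 + 1/81 = 0.01959.
Crs = 51.046 mL/cmH2O.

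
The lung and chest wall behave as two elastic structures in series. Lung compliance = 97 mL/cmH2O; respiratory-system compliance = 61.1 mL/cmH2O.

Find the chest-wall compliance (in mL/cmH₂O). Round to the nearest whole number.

165

1/Ccw = 1/Crs − 1/CL.
1/Ccw = 1/61.1 − 1/97 = 0.006057.
Ccw = 165.1 mL/cmH2O.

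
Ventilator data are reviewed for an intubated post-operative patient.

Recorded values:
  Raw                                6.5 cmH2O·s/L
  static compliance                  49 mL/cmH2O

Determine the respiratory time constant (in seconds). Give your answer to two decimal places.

0.32

τ = R × C = 6.5 × 49 mL/cmH2O = 6.5 × 0.049 L/cmH2O = 0.3185 s.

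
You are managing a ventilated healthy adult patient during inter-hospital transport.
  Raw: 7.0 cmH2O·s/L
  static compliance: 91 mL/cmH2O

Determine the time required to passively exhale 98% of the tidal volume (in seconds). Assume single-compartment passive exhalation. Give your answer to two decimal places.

2.49

τ = R × C = 7.0 × 91 mL/cmH2O = 7.0 × 0.091 L/cmH2O = 0.637 s.
Exhaled fraction f = 1 − e^(−t/τ) → t = −τ·ln(1 − f) = −0.637·ln(0.02) = 2.492 s.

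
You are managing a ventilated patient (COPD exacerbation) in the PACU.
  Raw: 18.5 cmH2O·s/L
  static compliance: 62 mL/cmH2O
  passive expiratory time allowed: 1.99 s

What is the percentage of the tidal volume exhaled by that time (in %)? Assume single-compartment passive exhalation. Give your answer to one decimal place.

82.4

τ = R × C = 18.5 × 62 mL/cmH2O = 18.5 × 0.062 L/cmH2O = 1.147 s.
Passive exhalation: V(t)/V₀ = e^(−t/τ) = e^(−1.99/1.147) = 0.1764.
Fraction exhaled = 1 − 0.1764 = 0.8236 → 82.36%.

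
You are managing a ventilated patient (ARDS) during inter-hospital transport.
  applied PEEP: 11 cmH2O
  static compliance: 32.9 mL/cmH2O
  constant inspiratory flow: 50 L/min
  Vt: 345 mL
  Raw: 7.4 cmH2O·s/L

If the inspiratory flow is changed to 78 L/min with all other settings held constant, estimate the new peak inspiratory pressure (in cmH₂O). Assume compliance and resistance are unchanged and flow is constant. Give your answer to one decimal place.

31.1

Flow: 50 L/min ÷ 60 = 0.8333 L/s.
New flow: 78 L/min ÷ 60 = 1.3 L/s.
PIP = Vt/C + R·V̇ + PEEP (constant-flow equation of motion).
Only the resistive term changes: ΔPIP = R × ΔV̇ = 7.4 × (1.3 − 0.8333) = 7.4 × 0.4667 = 3.454 cmH2O.
Original PIP = 345/32.9 + 7.4×0.8333 + 11 = 27.653 cmH2O; new PIP = 27.653 + (3.454) = 31.107 cmH2O.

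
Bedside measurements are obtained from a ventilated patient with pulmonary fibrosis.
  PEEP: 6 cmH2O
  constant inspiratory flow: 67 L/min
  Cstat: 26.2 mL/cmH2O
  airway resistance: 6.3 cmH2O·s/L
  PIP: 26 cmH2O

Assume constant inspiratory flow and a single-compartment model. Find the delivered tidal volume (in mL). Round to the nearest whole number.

340

Flow: 67 L/min ÷ 60 = 1.1167 L/s.
Equation of motion (constant flow): PIP = Vt/C + R·V̇ + PEEP.
Vt/C = PIP − R·V̇ − PEEP = 26 − 7.035 − 6 = 12.965 cmH2O.
Vt = C × 12.965 = 26.2 × 12.965 = 339.68 mL.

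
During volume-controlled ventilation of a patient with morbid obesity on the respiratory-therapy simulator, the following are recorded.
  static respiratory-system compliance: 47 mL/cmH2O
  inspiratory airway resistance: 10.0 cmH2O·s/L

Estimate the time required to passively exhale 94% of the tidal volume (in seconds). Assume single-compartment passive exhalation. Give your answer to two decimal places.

τ = R × C = 10.0 × 47 mL/cmH2O = 10.0 × 0.047 L/cmH2O = 0.47 s.
Exhaled fraction f = 1 − e^(−t/τ) → t = −τ·ln(1 − f) = −0.47·ln(0.06) = 1.322 s.

1.32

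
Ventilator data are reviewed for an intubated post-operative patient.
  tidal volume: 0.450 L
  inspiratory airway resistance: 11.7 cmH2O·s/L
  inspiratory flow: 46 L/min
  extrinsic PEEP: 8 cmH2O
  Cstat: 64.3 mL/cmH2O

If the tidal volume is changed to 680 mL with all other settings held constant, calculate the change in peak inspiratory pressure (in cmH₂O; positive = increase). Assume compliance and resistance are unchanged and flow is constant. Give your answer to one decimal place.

3.6

PIP = Vt/C + R·V̇ + PEEP (constant-flow equation of motion).
Only the elastic term changes: ΔPIP = ΔVt / C = (680 − 450) / 64.3 = 3.577 cmH2O.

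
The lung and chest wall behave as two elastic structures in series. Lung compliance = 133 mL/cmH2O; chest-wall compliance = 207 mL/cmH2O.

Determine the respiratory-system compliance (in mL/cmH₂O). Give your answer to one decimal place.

81.0

Lung and chest wall are elastances in series: 1/Crs = 1/CL + 1/Ccw.
1/Crs = 1/133 + 1/207 = 0.01235.
Crs = 80.972 mL/cmH2O.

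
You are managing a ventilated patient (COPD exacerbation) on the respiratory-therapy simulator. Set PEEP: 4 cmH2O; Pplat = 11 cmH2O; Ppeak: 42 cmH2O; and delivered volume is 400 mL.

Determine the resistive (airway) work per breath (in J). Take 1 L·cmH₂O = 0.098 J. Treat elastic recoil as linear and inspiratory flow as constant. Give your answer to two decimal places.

1.22

With constant inspiratory flow the resistive pressure is constant at PIP − Pplat = 42 − 11 = 31.0 cmH2O, so resistive work = 31.0 × 0.400 = 12.4 L·cmH2O.
× 0.098 J/(L·cmH2O) → 1.215 J.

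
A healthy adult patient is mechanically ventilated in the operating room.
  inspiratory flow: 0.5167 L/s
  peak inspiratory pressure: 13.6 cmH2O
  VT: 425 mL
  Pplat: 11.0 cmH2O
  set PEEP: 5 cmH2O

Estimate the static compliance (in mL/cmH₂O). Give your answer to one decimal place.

Cstat = Vt / (Pplat − PEEP) = 425 / (11.0 − 5) = 425 / 6.0 = 70.833 mL/cmH2O.

70.8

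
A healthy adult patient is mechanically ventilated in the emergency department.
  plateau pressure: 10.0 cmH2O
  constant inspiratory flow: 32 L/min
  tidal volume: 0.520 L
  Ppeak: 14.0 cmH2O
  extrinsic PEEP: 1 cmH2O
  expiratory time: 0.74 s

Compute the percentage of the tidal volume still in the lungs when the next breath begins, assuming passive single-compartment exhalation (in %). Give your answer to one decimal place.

Flow: 32 L/min ÷ 60 = 0.5333 L/s.
R = (PIP − Pplat)/V̇ = (14.0 − 10.0) / 0.5333 = 4.0/0.5333 = 7.5 cmH2O·s/L.
C = Vt/(Pplat − PEEP) = 520.0 / (10.0 − 1) = 520.0/9.0 = 57.778 mL/cmH2O.
τ = R × C = 7.5 × 0.05778 L/cmH2O = 0.4334 s.
Fraction remaining at end-expiration = e^(−Te/τ) = e^(−0.74/0.4334) = 0.1813 → 18.13%.

18.1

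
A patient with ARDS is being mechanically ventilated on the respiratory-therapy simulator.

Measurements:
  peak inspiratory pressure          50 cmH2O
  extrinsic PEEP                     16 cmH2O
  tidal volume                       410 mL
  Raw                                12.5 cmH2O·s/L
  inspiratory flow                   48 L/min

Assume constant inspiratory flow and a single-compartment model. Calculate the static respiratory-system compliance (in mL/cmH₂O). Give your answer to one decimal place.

Flow: 48 L/min ÷ 60 = 0.8 L/s.
Equation of motion (constant flow): PIP = Vt/C + R·V̇ + PEEP.
Vt/C = PIP − R·V̇ − PEEP = 50 − 12.5×0.8 − 16 = 50 − 10.0 − 16 = 24.0 cmH2O.
C = Vt / 24.0 = 410 / 24.0 = 17.083 mL/cmH2O.

17.1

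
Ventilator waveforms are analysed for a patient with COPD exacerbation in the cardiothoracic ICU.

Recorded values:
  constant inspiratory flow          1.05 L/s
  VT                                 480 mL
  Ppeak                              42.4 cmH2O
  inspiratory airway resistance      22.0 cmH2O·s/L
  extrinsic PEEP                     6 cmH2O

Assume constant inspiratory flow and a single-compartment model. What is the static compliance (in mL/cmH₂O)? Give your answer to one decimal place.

Equation of motion (constant flow): PIP = Vt/C + R·V̇ + PEEP.
Vt/C = PIP − R·V̇ − PEEP = 42.4 − 22.0×1.05 − 6 = 42.4 − 23.1 − 6 = 13.3 cmH2O.
C = Vt / 13.3 = 480 / 13.3 = 36.09 mL/cmH2O.

36.1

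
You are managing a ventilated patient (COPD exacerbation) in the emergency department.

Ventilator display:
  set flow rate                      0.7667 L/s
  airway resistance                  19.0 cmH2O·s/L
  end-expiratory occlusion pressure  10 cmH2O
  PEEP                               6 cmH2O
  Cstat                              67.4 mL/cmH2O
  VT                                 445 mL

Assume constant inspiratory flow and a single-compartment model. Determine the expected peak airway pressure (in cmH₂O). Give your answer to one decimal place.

Total PEEP = 10 cmH2O (set 6 + intrinsic 4); this is the baseline alveolar pressure.
Equation of motion (constant flow): PIP = Vt/C + R·V̇ + PEEP.
PIP = 445/67.4 + 19.0×0.7667 + 10 = 6.602 + 14.567 + 10 = 31.169 cmH2O.

31.2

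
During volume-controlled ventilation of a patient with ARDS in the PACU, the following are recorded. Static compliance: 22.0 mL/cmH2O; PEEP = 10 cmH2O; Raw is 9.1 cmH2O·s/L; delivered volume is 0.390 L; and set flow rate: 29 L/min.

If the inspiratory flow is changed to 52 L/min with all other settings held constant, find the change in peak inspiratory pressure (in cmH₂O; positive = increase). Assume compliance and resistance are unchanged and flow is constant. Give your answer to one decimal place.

Flow: 29 L/min ÷ 60 = 0.4833 L/s.
New flow: 52 L/min ÷ 60 = 0.8667 L/s.
PIP = Vt/C + R·V̇ + PEEP (constant-flow equation of motion).
Only the resistive term changes: ΔPIP = R × ΔV̇ = 9.1 × (0.8667 − 0.4833) = 9.1 × 0.3834 = 3.489 cmH2O.

3.5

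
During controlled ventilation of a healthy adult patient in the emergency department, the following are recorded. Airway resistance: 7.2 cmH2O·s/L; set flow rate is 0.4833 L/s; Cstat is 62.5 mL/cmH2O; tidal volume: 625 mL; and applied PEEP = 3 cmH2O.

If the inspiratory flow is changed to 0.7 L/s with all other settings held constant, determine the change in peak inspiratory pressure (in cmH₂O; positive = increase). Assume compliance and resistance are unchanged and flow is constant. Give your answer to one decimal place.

1.6

PIP = Vt/C + R·V̇ + PEEP (constant-flow equation of motion).
Only the resistive term changes: ΔPIP = R × ΔV̇ = 7.2 × (0.7 − 0.4833) = 7.2 × 0.2167 = 1.56 cmH2O.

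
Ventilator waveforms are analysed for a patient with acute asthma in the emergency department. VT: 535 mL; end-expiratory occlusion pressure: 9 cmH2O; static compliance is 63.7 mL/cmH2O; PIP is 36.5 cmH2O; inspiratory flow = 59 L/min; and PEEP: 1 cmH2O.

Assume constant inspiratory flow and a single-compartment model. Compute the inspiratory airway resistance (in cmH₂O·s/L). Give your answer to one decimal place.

Flow: 59 L/min ÷ 60 = 0.9833 L/s.
Total PEEP = 9 cmH2O (set 1 + intrinsic 8); this is the baseline alveolar pressure.
Equation of motion (constant flow): PIP = Vt/C + R·V̇ + PEEP.
R·V̇ = PIP − Vt/C − PEEP = 36.5 − 535/63.7 − 9 = 36.5 − 8.399 − 9 = 19.101 cmH2O.
R = 19.101 / 0.9833 = 19.425 cmH2O·s/L.

19.4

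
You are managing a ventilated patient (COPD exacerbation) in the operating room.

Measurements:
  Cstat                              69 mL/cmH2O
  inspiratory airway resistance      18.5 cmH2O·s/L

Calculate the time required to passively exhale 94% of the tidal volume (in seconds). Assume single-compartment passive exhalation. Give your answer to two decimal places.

τ = R × C = 18.5 × 69 mL/cmH2O = 18.5 × 0.069 L/cmH2O = 1.277 s.
Exhaled fraction f = 1 − e^(−t/τ) → t = −τ·ln(1 − f) = −1.277·ln(0.06) = 3.593 s.

3.59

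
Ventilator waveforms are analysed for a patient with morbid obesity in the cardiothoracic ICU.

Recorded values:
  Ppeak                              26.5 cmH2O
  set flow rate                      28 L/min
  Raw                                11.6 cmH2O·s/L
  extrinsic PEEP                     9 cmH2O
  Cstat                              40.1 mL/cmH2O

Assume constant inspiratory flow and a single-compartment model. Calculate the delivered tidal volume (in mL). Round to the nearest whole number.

485

Flow: 28 L/min ÷ 60 = 0.4667 L/s.
Equation of motion (constant flow): PIP = Vt/C + R·V̇ + PEEP.
Vt/C = PIP − R·V̇ − PEEP = 26.5 − 5.414 − 9 = 12.086 cmH2O.
Vt = C × 12.086 = 40.1 × 12.086 = 484.65 mL.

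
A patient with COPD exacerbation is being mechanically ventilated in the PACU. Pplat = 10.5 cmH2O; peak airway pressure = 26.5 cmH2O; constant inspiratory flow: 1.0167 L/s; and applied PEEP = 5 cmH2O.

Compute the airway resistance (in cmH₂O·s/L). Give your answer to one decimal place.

15.7

Raw = (PIP − Pplat) / flow = (26.5 − 10.5) / 1.0167 = 16.0 / 1.0167 = 15.737 cmH2O·s/L.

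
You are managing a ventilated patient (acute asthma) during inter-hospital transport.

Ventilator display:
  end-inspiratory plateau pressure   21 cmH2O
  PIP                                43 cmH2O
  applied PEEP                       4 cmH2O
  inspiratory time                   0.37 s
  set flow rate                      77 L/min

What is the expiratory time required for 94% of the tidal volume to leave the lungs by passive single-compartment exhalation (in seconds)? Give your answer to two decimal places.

Flow: 77 L/min ÷ 60 = 1.2833 L/s.
Vt = flow × Ti = 1.2833 L/s × 0.37 s × 1000 mL/L = 474.82 mL.
R = (PIP − Pplat)/V̇ = (43 − 21) / 1.2833 = 22.0/1.2833 = 17.143 cmH2O·s/L.
C = Vt/(Pplat − PEEP) = 474.82 / (21 − 4) = 474.82/17.0 = 27.931 mL/cmH2O.
τ = R × C = 17.143 × 0.02793 L/cmH2O = 0.4788 s.
t = −τ·ln(1 − 0.94) = −0.4788·ln(0.06) = 1.347 s.

1.35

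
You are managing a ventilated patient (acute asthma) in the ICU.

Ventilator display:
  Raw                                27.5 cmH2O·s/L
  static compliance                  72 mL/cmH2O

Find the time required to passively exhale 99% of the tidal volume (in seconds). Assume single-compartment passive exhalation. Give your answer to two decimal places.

9.12

τ = R × C = 27.5 × 72 mL/cmH2O = 27.5 × 0.072 L/cmH2O = 1.98 s.
Exhaled fraction f = 1 − e^(−t/τ) → t = −τ·ln(1 − f) = −1.98·ln(0.01) = 9.118 s.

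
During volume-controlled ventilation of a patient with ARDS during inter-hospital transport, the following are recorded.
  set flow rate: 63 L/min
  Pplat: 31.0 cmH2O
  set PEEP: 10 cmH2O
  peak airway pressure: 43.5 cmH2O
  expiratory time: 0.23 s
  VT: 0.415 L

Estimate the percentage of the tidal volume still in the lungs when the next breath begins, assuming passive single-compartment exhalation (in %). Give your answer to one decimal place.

37.6

Flow: 63 L/min ÷ 60 = 1.05 L/s.
R = (PIP − Pplat)/V̇ = (43.5 − 31.0) / 1.05 = 12.5/1.05 = 11.905 cmH2O·s/L.
C = Vt/(Pplat − PEEP) = 415.0 / (31.0 − 10) = 415.0/21.0 = 19.762 mL/cmH2O.
τ = R × C = 11.905 × 0.01976 L/cmH2O = 0.2352 s.
Fraction remaining at end-expiration = e^(−Te/τ) = e^(−0.23/0.2352) = 0.3761 → 37.61%.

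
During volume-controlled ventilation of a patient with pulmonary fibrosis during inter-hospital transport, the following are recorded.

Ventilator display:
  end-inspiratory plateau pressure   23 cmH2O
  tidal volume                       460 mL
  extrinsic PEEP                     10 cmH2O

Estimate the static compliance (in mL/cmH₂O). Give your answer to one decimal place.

Cstat = Vt / (Pplat − PEEP) = 460 / (23 − 10) = 460 / 13.0 = 35.385 mL/cmH2O.

35.4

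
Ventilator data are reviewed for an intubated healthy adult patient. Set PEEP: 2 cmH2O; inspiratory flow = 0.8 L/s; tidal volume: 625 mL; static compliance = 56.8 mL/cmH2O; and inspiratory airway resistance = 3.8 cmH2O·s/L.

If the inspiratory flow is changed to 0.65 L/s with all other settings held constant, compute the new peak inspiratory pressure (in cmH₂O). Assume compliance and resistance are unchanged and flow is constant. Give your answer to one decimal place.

15.5

PIP = Vt/C + R·V̇ + PEEP (constant-flow equation of motion).
Only the resistive term changes: ΔPIP = R × ΔV̇ = 3.8 × (0.65 − 0.8) = 3.8 × -0.15 = -0.57 cmH2O.
Original PIP = 625/56.8 + 3.8×0.8 + 2 = 16.044 cmH2O; new PIP = 16.044 + (-0.57) = 15.474 cmH2O.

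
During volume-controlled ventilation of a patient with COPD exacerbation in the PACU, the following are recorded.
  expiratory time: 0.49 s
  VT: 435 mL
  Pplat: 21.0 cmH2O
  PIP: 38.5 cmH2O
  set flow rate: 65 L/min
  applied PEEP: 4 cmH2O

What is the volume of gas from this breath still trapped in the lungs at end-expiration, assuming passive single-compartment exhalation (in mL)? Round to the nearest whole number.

133

Flow: 65 L/min ÷ 60 = 1.0833 L/s.
R = (PIP − Pplat)/V̇ = (38.5 − 21.0) / 1.0833 = 17.5/1.0833 = 16.154 cmH2O·s/L.
C = Vt/(Pplat − PEEP) = 435.0 / (21.0 − 4) = 435.0/17.0 = 25.588 mL/cmH2O.
τ = R × C = 16.154 × 0.02559 L/cmH2O = 0.4134 s.
Fraction remaining = e^(−Te/τ) = e^(−0.49/0.4134) = 0.3057.
Trapped volume = 435.0 × 0.3057 = 132.98 mL.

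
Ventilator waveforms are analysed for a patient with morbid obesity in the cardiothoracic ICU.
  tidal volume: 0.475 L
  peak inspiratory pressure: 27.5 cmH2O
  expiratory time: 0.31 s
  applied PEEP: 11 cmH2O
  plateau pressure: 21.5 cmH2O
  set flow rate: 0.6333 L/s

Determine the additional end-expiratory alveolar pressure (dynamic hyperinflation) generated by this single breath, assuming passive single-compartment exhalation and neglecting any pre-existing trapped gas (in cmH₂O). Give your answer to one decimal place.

5.1

R = (PIP − Pplat)/V̇ = (27.5 − 21.5) / 0.6333 = 6.0/0.6333 = 9.474 cmH2O·s/L.
C = Vt/(Pplat − PEEP) = 475.0 / (21.5 − 11) = 475.0/10.5 = 45.238 mL/cmH2O.
τ = R × C = 9.474 × 0.04524 L/cmH2O = 0.4286 s.
Fraction remaining = e^(−Te/τ) = e^(−0.31/0.4286) = 0.4852; trapped volume = 475.0 × 0.4852 = 230.47 mL.
Additional alveolar pressure from trapping ≈ V_trapped / C = 230.47 / 45.238 = 5.095 cmH2O.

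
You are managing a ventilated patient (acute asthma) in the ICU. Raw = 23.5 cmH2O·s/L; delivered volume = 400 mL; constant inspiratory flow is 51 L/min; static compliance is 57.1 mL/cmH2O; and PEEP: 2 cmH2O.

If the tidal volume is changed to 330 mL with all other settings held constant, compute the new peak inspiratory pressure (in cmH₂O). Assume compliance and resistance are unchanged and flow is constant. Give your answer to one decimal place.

Flow: 51 L/min ÷ 60 = 0.85 L/s.
PIP = Vt/C + R·V̇ + PEEP (constant-flow equation of motion).
Only the elastic term changes: ΔPIP = ΔVt / C = (330 − 400) / 57.1 = -1.226 cmH2O.
Original PIP = 400/57.1 + 23.5×0.85 + 2 = 28.98 cmH2O; new PIP = 28.98 + (-1.226) = 27.754 cmH2O.

27.8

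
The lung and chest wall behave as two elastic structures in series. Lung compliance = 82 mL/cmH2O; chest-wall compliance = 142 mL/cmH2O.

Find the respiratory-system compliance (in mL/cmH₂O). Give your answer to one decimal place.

Lung and chest wall are elastances in series: 1/Crs = 1/CL + 1/Ccw.
1/Crs = 1/82 + 1/142 = 0.01924.
Crs = 51.975 mL/cmH2O.

52.0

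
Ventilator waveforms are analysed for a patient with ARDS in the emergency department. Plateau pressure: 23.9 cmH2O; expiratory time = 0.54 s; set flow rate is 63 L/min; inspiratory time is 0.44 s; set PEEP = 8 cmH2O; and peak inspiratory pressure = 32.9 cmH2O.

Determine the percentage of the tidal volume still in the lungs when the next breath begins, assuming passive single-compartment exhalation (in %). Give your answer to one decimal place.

11.4

Flow: 63 L/min ÷ 60 = 1.05 L/s.
Vt = flow × Ti = 1.05 L/s × 0.44 s × 1000 mL/L = 462.0 mL.
R = (PIP − Pplat)/V̇ = (32.9 − 23.9) / 1.05 = 9.0/1.05 = 8.571 cmH2O·s/L.
C = Vt/(Pplat − PEEP) = 462.0 / (23.9 − 8) = 462.0/15.9 = 29.057 mL/cmH2O.
τ = R × C = 8.571 × 0.02906 L/cmH2O = 0.2491 s.
Fraction remaining at end-expiration = e^(−Te/τ) = e^(−0.54/0.2491) = 0.1144 → 11.44%.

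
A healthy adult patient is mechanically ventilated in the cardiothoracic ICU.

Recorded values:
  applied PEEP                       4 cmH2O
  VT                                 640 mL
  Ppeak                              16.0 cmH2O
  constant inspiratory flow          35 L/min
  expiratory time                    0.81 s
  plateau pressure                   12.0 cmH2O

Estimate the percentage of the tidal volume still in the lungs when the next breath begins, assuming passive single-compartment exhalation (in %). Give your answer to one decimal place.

Flow: 35 L/min ÷ 60 = 0.5833 L/s.
R = (PIP − Pplat)/V̇ = (16.0 − 12.0) / 0.5833 = 4.0/0.5833 = 6.858 cmH2O·s/L.
C = Vt/(Pplat − PEEP) = 640.0 / (12.0 − 4) = 640.0/8.0 = 80.0 mL/cmH2O.
τ = R × C = 6.858 × 0.08 L/cmH2O = 0.5486 s.
Fraction remaining at end-expiration = e^(−Te/τ) = e^(−0.81/0.5486) = 0.2284 → 22.84%.

22.8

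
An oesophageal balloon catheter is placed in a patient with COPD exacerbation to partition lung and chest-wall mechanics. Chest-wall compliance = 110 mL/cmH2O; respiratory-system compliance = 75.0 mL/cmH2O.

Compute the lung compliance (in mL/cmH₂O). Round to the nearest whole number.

236

1/CL = 1/Crs − 1/Ccw.
1/CL = 1/75.0 − 1/110 = 0.004242.
CL = 235.74 mL/cmH2O.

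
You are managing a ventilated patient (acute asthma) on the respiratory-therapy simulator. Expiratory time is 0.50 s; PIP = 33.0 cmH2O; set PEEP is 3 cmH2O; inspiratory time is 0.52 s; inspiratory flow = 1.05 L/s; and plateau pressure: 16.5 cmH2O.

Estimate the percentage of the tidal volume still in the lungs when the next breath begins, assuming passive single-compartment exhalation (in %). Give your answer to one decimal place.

Vt = flow × Ti = 1.05 L/s × 0.52 s × 1000 mL/L = 546.0 mL.
R = (PIP − Pplat)/V̇ = (33.0 − 16.5) / 1.05 = 16.5/1.05 = 15.714 cmH2O·s/L.
C = Vt/(Pplat − PEEP) = 546.0 / (16.5 − 3) = 546.0/13.5 = 40.444 mL/cmH2O.
τ = R × C = 15.714 × 0.04044 L/cmH2O = 0.6355 s.
Fraction remaining at end-expiration = e^(−Te/τ) = e^(−0.50/0.6355) = 0.4553 → 45.53%.

45.5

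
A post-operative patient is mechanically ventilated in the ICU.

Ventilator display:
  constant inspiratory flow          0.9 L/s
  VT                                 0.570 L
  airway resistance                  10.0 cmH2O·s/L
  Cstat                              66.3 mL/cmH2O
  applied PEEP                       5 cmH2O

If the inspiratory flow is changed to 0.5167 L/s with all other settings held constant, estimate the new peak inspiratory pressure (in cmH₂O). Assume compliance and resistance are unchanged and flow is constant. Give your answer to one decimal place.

18.8

PIP = Vt/C + R·V̇ + PEEP (constant-flow equation of motion).
Only the resistive term changes: ΔPIP = R × ΔV̇ = 10.0 × (0.5167 − 0.9) = 10.0 × -0.3833 = -3.833 cmH2O.
Original PIP = 570/66.3 + 10.0×0.9 + 5 = 22.597 cmH2O; new PIP = 22.597 + (-3.833) = 18.764 cmH2O.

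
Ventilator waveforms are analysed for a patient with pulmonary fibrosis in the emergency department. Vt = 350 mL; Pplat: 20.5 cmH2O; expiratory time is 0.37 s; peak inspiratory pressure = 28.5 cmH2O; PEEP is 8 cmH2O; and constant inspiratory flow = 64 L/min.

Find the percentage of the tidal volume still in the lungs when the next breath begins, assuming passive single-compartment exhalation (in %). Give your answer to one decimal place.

17.2

Flow: 64 L/min ÷ 60 = 1.0667 L/s.
R = (PIP − Pplat)/V̇ = (28.5 − 20.5) / 1.0667 = 8.0/1.0667 = 7.5 cmH2O·s/L.
C = Vt/(Pplat − PEEP) = 350.0 / (20.5 − 8) = 350.0/12.5 = 28.0 mL/cmH2O.
τ = R × C = 7.5 × 0.028 L/cmH2O = 0.21 s.
Fraction remaining at end-expiration = e^(−Te/τ) = e^(−0.37/0.21) = 0.1717 → 17.17%.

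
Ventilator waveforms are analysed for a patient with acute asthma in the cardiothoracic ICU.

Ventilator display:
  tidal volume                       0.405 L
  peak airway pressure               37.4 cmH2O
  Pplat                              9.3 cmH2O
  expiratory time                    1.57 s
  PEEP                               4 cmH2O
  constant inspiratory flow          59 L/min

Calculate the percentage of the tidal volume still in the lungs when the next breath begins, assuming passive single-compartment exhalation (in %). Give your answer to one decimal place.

48.7

Flow: 59 L/min ÷ 60 = 0.9833 L/s.
R = (PIP − Pplat)/V̇ = (37.4 − 9.3) / 0.9833 = 28.1/0.9833 = 28.577 cmH2O·s/L.
C = Vt/(Pplat − PEEP) = 405.0 / (9.3 − 4) = 405.0/5.3 = 76.415 mL/cmH2O.
τ = R × C = 28.577 × 0.07642 L/cmH2O = 2.184 s.
Fraction remaining at end-expiration = e^(−Te/τ) = e^(−1.57/2.184) = 0.4873 → 48.73%.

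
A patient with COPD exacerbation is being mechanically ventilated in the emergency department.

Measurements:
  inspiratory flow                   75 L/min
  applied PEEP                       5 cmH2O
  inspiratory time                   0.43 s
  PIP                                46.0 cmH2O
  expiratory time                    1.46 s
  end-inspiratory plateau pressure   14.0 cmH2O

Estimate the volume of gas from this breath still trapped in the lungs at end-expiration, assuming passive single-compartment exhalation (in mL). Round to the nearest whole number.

Flow: 75 L/min ÷ 60 = 1.25 L/s.
Vt = flow × Ti = 1.25 L/s × 0.43 s × 1000 mL/L = 537.5 mL.
R = (PIP − Pplat)/V̇ = (46.0 − 14.0) / 1.25 = 32.0/1.25 = 25.6 cmH2O·s/L.
C = Vt/(Pplat − PEEP) = 537.5 / (14.0 − 5) = 537.5/9.0 = 59.722 mL/cmH2O.
τ = R × C = 25.6 × 0.05972 L/cmH2O = 1.529 s.
Fraction remaining = e^(−Te/τ) = e^(−1.46/1.529) = 0.3849.
Trapped volume = 537.5 × 0.3849 = 206.88 mL.

207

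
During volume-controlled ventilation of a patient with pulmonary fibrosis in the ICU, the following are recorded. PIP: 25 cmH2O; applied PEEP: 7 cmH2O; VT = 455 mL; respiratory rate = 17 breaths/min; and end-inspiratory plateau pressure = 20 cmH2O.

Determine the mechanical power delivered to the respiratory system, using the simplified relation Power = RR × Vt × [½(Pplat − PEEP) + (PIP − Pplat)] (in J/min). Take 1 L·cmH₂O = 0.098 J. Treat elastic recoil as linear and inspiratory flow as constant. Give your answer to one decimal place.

Per-breath work = Vt × [½(Pplat−PEEP) + (PIP−Pplat)] = 0.455 × [0.5×13.0 + 5.0] = 0.455 × 11.5 = 5.233 L·cmH2O.
Power = 17 × 5.233 = 88.961 L·cmH2O/min.
× 0.098 J/(L·cmH2O) → 8.718 J/min.

8.7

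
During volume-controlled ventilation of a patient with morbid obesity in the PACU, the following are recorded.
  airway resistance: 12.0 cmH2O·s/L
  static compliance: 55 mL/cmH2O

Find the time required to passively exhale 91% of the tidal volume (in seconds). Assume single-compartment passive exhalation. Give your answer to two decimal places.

τ = R × C = 12.0 × 55 mL/cmH2O = 12.0 × 0.055 L/cmH2O = 0.66 s.
Exhaled fraction f = 1 − e^(−t/τ) → t = −τ·ln(1 − f) = −0.66·ln(0.09) = 1.589 s.

1.59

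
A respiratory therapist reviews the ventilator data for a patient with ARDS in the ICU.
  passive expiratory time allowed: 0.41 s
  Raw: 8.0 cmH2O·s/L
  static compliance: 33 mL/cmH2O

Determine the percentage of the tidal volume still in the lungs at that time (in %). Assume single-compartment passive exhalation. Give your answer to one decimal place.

21.2

τ = R × C = 8.0 × 33 mL/cmH2O = 8.0 × 0.033 L/cmH2O = 0.264 s.
Passive exhalation: V(t)/V₀ = e^(−t/τ) = e^(−0.41/0.264) = 0.2116.
Fraction remaining = 0.2116 → 21.16%.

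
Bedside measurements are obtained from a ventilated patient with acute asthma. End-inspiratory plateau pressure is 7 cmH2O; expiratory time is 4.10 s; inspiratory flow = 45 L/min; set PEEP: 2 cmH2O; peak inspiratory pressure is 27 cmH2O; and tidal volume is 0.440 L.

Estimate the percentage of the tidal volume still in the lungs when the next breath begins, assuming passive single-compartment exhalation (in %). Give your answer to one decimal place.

17.4

Flow: 45 L/min ÷ 60 = 0.75 L/s.
R = (PIP − Pplat)/V̇ = (27 − 7) / 0.75 = 20.0/0.75 = 26.667 cmH2O·s/L.
C = Vt/(Pplat − PEEP) = 440.0 / (7 − 2) = 440.0/5.0 = 88.0 mL/cmH2O.
τ = R × C = 26.667 × 0.088 L/cmH2O = 2.347 s.
Fraction remaining at end-expiration = e^(−Te/τ) = e^(−4.10/2.347) = 0.1743 → 17.43%.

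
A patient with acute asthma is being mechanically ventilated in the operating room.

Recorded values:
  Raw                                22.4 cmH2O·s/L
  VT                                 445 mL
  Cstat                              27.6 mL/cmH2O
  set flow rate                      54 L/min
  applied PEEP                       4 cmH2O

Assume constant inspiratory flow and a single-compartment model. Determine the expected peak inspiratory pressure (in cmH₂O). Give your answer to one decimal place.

40.3

Flow: 54 L/min ÷ 60 = 0.9 L/s.
Equation of motion (constant flow): PIP = Vt/C + R·V̇ + PEEP.
PIP = 445/27.6 + 22.4×0.9 + 4 = 16.123 + 20.16 + 4 = 40.283 cmH2O.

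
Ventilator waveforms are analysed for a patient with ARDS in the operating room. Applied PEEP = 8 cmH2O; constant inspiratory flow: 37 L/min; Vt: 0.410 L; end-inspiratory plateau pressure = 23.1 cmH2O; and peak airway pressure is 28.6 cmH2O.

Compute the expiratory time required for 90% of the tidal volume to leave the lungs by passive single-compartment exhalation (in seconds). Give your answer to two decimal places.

0.56

Flow: 37 L/min ÷ 60 = 0.6167 L/s.
R = (PIP − Pplat)/V̇ = (28.6 − 23.1) / 0.6167 = 5.5/0.6167 = 8.918 cmH2O·s/L.
C = Vt/(Pplat − PEEP) = 410.0 / (23.1 − 8) = 410.0/15.1 = 27.152 mL/cmH2O.
τ = R × C = 8.918 × 0.02715 L/cmH2O = 0.2421 s.
t = −τ·ln(1 − 0.90) = −0.2421·ln(0.1) = 0.5575 s.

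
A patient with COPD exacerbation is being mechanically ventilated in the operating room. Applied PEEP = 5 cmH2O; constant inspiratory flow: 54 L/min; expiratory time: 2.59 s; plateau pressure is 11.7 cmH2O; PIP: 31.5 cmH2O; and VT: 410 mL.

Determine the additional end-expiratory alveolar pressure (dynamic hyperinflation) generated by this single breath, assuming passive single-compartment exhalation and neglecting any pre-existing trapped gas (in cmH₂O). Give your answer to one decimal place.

1.0

Flow: 54 L/min ÷ 60 = 0.9 L/s.
R = (PIP − Pplat)/V̇ = (31.5 − 11.7) / 0.9 = 19.8/0.9 = 22.0 cmH2O·s/L.
C = Vt/(Pplat − PEEP) = 410.0 / (11.7 − 5) = 410.0/6.7 = 61.194 mL/cmH2O.
τ = R × C = 22.0 × 0.06119 L/cmH2O = 1.346 s.
Fraction remaining = e^(−Te/τ) = e^(−2.59/1.346) = 0.146; trapped volume = 410.0 × 0.146 = 59.86 mL.
Additional alveolar pressure from trapping ≈ V_trapped / C = 59.86 / 61.194 = 0.9782 cmH2O.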